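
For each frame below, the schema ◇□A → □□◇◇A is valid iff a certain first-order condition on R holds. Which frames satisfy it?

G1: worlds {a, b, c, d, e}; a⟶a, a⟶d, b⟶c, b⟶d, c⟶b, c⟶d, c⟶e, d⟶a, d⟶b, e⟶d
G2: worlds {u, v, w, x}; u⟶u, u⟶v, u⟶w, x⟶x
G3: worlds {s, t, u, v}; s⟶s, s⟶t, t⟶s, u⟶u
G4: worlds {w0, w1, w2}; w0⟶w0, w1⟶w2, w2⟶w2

G1, G3, G4

Frame correspondent (Sahlqvist): ∀x ∀y ∀z ((xRy ∧ xR²z) → ∃w (yRw ∧ zR²w)) — i.e. a generalized confluence (Geach) condition.
G1: ✓.
G2: fails — uRu, uR²v but no t with uRt and vR²t.
G3: ✓.
G4: ✓.
Valid on: G1, G3, G4.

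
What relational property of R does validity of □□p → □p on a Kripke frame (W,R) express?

density: ∀x ∀y (Rxy → ∃z (Rxz ∧ Rzy))

Suppose □□p→□p is valid. Take Rxy and set V(p)={w : xR²w}. Then □□p at x, so □p at x, so p at y, i.e. ∃z(Rxz∧Rzy).
Conversely, any frame satisfying ∀x ∀y (Rxy → ∃z (Rxz ∧ Rzy)) validates the schema.
Frame condition: ∀x ∀y (Rxy → ∃z (Rxz ∧ Rzy)).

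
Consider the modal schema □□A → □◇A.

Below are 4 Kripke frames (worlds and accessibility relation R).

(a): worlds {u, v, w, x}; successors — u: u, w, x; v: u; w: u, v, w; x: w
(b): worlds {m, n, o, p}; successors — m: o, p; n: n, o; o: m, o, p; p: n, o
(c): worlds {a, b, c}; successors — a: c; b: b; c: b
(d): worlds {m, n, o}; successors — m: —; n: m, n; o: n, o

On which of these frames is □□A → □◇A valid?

Frame correspondent (Sahlqvist): ∀x ∀z (xRz → ∃w (xR²w ∧ zRw)) — i.e. a generalized confluence (Geach) condition.
(a): holds.
(b): holds.
(c): holds.
(d): fails — nRm but no w with nR²w and mRw.

(a), (b), (c)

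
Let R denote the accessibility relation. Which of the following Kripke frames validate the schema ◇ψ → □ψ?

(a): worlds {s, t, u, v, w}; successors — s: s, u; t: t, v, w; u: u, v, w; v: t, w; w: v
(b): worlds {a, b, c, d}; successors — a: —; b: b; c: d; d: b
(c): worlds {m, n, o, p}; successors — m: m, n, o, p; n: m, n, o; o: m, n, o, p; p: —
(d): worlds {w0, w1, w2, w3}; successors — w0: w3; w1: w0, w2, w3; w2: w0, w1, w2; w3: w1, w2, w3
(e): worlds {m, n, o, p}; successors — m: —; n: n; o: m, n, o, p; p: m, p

(b)

This is the axiom for partial functionality; its first-order frame correspondent is ∀x ∀y ∀z (Rxy ∧ Rxz → y = z).
(a): fails — s sees both s and u.
(b): ✓.
(c): fails — m sees both m and n.
(d): fails — w1 sees both w0 and w2.
(e): fails — o sees both m and n.
Valid on: (b).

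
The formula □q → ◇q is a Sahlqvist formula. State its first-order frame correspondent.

Suppose □q→◇q is valid. At any x set V(q)=W. Then □q at x, so ◇q at x, so x has a successor.
The converse is a direct semantic check.
So the correspondent is seriality.

seriality: ∀x ∃y Rxy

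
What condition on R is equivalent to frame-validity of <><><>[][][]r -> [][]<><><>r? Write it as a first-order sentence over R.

This is a Sahlqvist (Geach-type) schema ◇^3□^3r → □^2◇^3r.
First-order correspondent: forall x forall y forall z ((x R^3 y & x R^2 z) -> exists w (y R^3 w & z R^3 w)).

forall x forall y forall z ((x R^3 y & x R^2 z) -> exists w (y R^3 w & z R^3 w))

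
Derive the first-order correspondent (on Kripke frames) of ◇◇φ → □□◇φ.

This is a Sahlqvist (Geach-type) schema ◇^2□^0φ → □^2◇^1φ.
First-order correspondent: ∀x ∀y ∀z ((xR²y ∧ xR²z) → ∃w (y = w ∧ zRw)).

∀x ∀y ∀z ((xR²y ∧ xR²z) → ∃w (y = w ∧ zRw))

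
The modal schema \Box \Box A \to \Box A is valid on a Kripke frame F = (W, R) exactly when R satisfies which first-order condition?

This is the C4 axiom.
Its frame correspondent is density — \forall x \forall y (Rxy \to \exists z (Rxz \wedge Rzy)).

density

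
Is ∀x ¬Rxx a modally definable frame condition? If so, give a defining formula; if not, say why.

No

Modal frame validity is preserved under surjective bounded morphisms.
The 3-cycle (worlds a,b,c with a→b→c→a) is irreflexive, and the map sending every world to a single reflexive point • is a surjective bounded morphism (forth: every edge maps to (•,•); back: every world has a successor). So any modal formula valid on the 3-cycle is also valid on the reflexive point, which is not irreflexive.
So no modal formula (or set of formulas) defines exactly the irreflexive frames.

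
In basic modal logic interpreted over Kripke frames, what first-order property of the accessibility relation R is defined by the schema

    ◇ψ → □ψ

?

Suppose ◇ψ→□ψ is valid. Take Rxy, Rxz and set V(ψ)={y}. Then ◇ψ at x, so □ψ at x, so ψ at z, i.e. z=y.
Conversely, any frame satisfying ∀x ∀y ∀z (Rxy ∧ Rxz → y = z) validates the schema.
Frame condition: ∀x ∀y ∀z (Rxy ∧ Rxz → y = z).

Partial functionality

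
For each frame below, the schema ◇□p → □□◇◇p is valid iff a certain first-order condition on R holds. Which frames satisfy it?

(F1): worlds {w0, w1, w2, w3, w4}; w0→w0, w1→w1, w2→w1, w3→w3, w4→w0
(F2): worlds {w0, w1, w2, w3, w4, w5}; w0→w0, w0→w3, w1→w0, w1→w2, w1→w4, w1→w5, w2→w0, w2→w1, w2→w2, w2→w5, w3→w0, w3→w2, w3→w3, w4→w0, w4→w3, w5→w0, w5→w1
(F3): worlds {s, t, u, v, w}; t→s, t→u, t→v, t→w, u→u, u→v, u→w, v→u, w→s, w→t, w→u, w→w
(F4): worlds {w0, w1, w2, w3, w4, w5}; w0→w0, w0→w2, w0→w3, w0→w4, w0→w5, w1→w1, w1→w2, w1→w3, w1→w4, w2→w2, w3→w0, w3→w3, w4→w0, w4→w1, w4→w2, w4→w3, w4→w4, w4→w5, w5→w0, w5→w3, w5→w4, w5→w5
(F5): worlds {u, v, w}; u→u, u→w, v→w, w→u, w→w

(F1), (F2), (F5)

Frame correspondent (Sahlqvist): ∀x ∀y ∀z ((xRy ∧ xR²z) → ∃w (yRw ∧ zR²w)) — i.e. a generalized confluence (Geach) condition.
(F1): holds.
(F2): holds.
(F3): fails — tRs, tR²s but no w* with sRw* and sR²w*.
(F4): fails — w0Rw3, w0R²w2 but no w with w3Rw and w2R²w.
(F5): holds.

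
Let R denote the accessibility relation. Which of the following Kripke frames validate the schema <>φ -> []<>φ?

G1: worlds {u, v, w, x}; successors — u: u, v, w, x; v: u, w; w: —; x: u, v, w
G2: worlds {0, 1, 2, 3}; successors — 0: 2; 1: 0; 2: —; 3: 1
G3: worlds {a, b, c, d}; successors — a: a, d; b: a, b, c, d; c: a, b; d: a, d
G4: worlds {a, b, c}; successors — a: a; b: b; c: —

This is the axiom for the Euclidean property; its first-order frame correspondent is forall x forall y forall z (Rxy & Rxz -> Ryz).
G1: fails — Ruv and Ruv but not Rvv.
G2: fails — R02 and R02 but not R22.
G3: fails — Rbc and Rbc but not Rcc.
G4: condition met.
Valid on: G4.

G4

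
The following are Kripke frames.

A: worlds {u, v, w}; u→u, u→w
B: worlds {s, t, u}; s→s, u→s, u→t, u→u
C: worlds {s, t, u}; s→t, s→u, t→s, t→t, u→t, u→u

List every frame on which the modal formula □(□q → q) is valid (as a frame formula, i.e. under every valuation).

Frame correspondent (Sahlqvist): ∀x ∀y (Rxy → Ryy) — i.e. shift-reflexivity.
A: fails — Ruw but not Rww.
B: fails — Rut but not Rtt.
C: fails — Rts but not Rss.

none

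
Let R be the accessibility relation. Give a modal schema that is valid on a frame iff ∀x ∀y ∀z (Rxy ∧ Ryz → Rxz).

□q → □□q

This is transitivity; the standard corresponding axiom is 4: □q → □□q.
Suppose □q→□□q is valid. Take Rxy, Ryz and set V(q)={w : Rxw}. Then □q at x, so □□q at x, so □q at y, so q at z, i.e. Rxz.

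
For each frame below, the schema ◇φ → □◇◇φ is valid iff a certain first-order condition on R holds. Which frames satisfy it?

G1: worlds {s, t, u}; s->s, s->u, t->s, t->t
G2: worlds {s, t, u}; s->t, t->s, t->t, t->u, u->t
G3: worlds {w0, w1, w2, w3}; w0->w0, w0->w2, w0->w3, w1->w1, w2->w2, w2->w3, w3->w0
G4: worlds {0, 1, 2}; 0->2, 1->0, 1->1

G2, G3

Frame correspondent (Sahlqvist): ∀x ∀y ∀z ((xRy ∧ xRz) → ∃w (y = w ∧ zR²w)) — i.e. a generalized confluence (Geach) condition.
G1: fails — sRs, sRu but no w with s=w and uR²w.
G2: condition met.
G3: condition met.
G4: fails — 0R2, 0R2 but no w with 2=w and 2R²w.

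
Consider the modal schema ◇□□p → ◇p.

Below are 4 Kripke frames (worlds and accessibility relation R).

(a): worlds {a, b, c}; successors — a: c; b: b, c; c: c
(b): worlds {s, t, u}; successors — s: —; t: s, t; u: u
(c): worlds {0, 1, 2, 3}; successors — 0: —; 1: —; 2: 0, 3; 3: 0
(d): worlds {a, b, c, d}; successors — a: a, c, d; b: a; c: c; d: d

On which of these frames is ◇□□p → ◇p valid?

(a), (d)

This is the axiom for a generalized confluence (Geach) condition; its first-order frame correspondent is ∀x ∀y (xRy → ∃w (yR²w ∧ xRw)).
(a): holds.
(b): fails — tRs but no w with sR²w and tRw.
(c): fails — 2R0 but no w with 0R²w and 2Rw.
(d): holds.
Valid on: (a), (d).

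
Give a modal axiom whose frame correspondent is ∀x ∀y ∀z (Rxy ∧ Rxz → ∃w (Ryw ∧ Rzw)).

◇□p → □◇p

A defining formula is ◇□p → □◇p (the .2 axiom).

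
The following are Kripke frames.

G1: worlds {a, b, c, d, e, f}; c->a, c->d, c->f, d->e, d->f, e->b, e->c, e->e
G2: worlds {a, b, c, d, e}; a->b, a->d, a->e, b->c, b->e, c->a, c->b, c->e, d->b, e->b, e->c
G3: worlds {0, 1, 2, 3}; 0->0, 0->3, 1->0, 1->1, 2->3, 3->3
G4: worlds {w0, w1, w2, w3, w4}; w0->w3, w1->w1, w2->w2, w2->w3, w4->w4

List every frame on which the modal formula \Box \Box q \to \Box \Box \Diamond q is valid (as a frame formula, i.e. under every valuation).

Frame correspondent (Sahlqvist): \forall x \forall z (x R^2 z \to \exists w (x R^2 w \wedge zRw)) — i.e. a generalized confluence (Geach) condition.
G1: fails — cR²f but no w with cR²w and fRw.
G2: condition met.
G3: condition met.
G4: fails — w2R²w3 but no w with w2R²w and w3Rw.

G2, G3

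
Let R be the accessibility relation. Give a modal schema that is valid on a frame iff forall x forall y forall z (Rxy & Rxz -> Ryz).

◇r → □◇r

The condition is the Euclidean property. The 5 schema ◇r → □◇r defines it.
Suppose ◇r→□◇r is valid. Take Rxy, Rxz and set V(r)={y}. Then ◇r at x, so □◇r at x, so ◇r at z, so some w with Rzw has r; w=y, i.e. Rzy. By symmetry of the argument, Ryz.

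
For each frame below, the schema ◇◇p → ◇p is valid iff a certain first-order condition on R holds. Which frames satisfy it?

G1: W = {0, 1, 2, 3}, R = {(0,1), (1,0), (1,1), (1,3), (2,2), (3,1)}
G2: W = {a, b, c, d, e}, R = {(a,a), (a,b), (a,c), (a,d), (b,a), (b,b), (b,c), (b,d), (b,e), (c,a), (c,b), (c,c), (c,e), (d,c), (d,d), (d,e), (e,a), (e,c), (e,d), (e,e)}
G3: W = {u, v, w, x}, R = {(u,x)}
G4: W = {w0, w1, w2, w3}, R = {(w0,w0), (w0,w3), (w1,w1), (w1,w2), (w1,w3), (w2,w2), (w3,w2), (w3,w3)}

This is the axiom for transitivity; its first-order frame correspondent is ∀x ∀y ∀z (Rxy ∧ Ryz → Rxz).
G1: fails — R31 and R10 but not R30.
G2: fails — Rab and Rbe but not Rae.
G3: condition met.
G4: fails — Rw0w3 and Rw3w2 but not Rw0w2.

G3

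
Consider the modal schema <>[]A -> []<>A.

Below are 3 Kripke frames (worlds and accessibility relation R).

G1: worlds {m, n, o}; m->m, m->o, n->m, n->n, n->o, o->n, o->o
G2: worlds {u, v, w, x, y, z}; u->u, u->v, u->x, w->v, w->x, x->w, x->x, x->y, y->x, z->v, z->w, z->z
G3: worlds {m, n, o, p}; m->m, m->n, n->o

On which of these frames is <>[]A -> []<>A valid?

G1

This is the axiom for convergence; its first-order frame correspondent is forall x forall y forall z (Rxy & Rxz -> exists w (Ryw & Rzw)).
G1: holds.
G2: fails — Ruv and Ruv but v and v have no common successor.
G3: fails — Rmn and Rmm but n and m have no common successor.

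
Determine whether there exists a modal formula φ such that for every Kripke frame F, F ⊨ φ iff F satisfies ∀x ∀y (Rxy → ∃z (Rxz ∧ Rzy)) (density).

Yes, by □□q → □q

This is a Sahlqvist condition; the C4 axiom □□q → □q defines it.
Suppose □□q→□q is valid. Take Rxy and set V(q)={w : xR²w}. Then □□q at x, so □q at x, so q at y, i.e. ∃z(Rxz∧Rzy).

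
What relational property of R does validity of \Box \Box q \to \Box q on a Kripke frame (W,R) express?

Density

Suppose □□q→□q is valid. Take Rxy and set V(q)={w : xR²w}. Then □□q at x, so □q at x, so q at y, i.e. ∃z(Rxz∧Rzy).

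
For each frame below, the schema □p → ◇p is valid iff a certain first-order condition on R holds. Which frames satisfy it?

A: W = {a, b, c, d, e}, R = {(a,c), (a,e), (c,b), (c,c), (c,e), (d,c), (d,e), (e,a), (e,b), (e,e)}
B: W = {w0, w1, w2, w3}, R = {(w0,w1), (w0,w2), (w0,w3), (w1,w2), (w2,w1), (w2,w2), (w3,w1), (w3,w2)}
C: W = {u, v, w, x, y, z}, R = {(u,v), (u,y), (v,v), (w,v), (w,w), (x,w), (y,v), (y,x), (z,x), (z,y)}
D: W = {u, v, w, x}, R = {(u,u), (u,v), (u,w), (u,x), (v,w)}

Frame correspondent (Sahlqvist): ∀x ∃y Rxy — i.e. seriality.
A: fails — world b has no successor.
B: satisfies the condition.
C: satisfies the condition.
D: fails — world w has no successor.
Valid on: B, C.

B, C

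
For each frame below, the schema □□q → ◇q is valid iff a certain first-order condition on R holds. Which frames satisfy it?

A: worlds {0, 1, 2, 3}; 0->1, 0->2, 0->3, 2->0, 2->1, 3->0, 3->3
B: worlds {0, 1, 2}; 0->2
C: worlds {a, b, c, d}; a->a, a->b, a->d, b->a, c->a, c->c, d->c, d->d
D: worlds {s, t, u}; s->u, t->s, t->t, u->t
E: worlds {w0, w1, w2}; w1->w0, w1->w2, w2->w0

This is the axiom for a generalized confluence (Geach) condition; its first-order frame correspondent is ∀x ∃w (xR²w ∧ xRw).
A: fails — at 1 but no w with 1R²w and 1Rw.
B: fails — at 0 but no w with 0R²w and 0Rw.
C: satisfies the condition.
D: fails — at s but no w with sR²w and sRw.
E: fails — at w0 but no w with w0R²w and w0Rw.

C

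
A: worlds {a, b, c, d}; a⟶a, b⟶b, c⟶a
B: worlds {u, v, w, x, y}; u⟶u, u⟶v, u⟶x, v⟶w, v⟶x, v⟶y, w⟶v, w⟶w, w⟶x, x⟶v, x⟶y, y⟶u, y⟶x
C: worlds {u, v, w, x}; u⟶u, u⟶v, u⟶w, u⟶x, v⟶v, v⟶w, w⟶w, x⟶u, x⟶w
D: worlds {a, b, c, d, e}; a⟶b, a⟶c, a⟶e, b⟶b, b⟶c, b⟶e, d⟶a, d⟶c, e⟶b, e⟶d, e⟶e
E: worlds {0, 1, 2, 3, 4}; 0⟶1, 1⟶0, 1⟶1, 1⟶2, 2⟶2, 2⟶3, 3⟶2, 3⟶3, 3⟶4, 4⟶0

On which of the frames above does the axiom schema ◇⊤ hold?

This is the axiom for seriality; its first-order frame correspondent is ∀x ∃y Rxy.
A: fails — world d has no successor.
B: holds.
C: holds.
D: fails — world c has no successor.
E: holds.
Valid on: B, C, E.

B, C, E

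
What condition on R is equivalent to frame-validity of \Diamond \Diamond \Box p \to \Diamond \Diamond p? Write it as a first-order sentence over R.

This is a Sahlqvist (Geach-type) schema ◇^2□^1p → □^0◇^2p.
Minimal-valuation argument: fix x; take any y with xR^2y and any z with xR^0z. Set V(p) to the set of worlds R-reachable from y in exactly 1 step. Then □^1p holds at y, so the antecedent holds at x; validity forces ◇^2p at z, giving a w with zR^2w and yR^1w.
First-order correspondent: \forall x \forall y (x R^2 y \to \exists w (yRw \wedge x R^2 w)).

\forall x \forall y (x R^2 y \to \exists w (yRw \wedge x R^2 w))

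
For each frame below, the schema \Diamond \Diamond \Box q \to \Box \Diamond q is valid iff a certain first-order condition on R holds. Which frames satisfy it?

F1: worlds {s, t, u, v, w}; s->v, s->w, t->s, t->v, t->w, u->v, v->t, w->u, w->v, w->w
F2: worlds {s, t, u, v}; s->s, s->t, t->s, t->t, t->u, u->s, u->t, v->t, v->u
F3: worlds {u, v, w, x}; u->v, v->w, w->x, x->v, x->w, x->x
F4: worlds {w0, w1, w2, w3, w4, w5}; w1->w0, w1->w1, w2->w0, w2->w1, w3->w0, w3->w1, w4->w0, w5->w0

Frame correspondent (Sahlqvist): \forall x \forall y \forall z ((x R^2 y \wedge xRz) \to \exists w (yRw \wedge zRw)) — i.e. a generalized confluence (Geach) condition.
F1: fails — sR²t, sRv but no w* with tRw* and vRw*.
F2: condition met.
F3: fails — uR²w, uRv but no t with wRt and vRt.
F4: fails — w1R²w0, w1Rw0 but no w with w0Rw and w0Rw.
Valid on: F2.

F2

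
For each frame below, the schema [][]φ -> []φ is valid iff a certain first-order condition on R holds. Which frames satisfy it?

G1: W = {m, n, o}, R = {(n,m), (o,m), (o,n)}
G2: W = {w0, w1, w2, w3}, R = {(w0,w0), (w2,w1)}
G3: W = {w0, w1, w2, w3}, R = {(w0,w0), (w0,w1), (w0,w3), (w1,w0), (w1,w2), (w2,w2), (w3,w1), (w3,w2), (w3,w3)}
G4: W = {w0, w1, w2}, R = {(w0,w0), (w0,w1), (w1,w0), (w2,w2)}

G3, G4

The schema corresponds to density: forall x forall y (Rxy -> exists z (Rxz & Rzy)).
G1: fails — Rnm but no z with Rnz and Rzm.
G2: fails — Rw2w1 but no z with Rw2z and Rzw1.
G3: satisfies the condition.
G4: satisfies the condition.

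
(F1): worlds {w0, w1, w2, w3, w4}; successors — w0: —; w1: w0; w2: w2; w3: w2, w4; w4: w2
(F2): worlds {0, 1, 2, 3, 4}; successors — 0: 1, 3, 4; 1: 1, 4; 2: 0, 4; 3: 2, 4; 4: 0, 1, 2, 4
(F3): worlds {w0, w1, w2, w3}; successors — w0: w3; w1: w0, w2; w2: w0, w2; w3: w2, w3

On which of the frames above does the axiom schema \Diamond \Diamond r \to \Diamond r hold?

The schema corresponds to a generalized confluence (Geach) condition: \forall x \forall y (x R^2 y \to \exists w (y = w \wedge xRw)).
(F1): holds.
(F2): fails — 0R²0 but no w with 0=w and 0Rw.
(F3): fails — w0R²w2 but no w with w2=w and w0Rw.

(F1)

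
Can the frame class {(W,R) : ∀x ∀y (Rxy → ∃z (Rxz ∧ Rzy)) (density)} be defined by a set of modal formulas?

Yes: it is density, defined by the C4 schema □□r → □r.
Suppose □□r→□r is valid. Take Rxy and set V(r)={w : xR²w}. Then □□r at x, so □r at x, so r at y, i.e. ∃z(Rxz∧Rzy).

Yes, by □□r → □r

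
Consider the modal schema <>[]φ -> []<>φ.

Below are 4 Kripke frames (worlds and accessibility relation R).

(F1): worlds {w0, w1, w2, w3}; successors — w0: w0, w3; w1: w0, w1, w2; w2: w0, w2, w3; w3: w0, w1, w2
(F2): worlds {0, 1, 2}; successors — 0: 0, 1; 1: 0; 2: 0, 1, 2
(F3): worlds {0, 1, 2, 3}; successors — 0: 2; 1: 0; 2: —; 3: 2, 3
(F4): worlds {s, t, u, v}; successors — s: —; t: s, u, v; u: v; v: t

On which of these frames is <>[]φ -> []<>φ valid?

Frame correspondent (Sahlqvist): forall x forall y forall z (Rxy & Rxz -> exists w (Ryw & Rzw)) — i.e. convergence.
(F1): condition met.
(F2): condition met.
(F3): fails — R02 and R02 but 2 and 2 have no common successor.
(F4): fails — Rtv and Rts but v and s have no common successor.

(F1), (F2)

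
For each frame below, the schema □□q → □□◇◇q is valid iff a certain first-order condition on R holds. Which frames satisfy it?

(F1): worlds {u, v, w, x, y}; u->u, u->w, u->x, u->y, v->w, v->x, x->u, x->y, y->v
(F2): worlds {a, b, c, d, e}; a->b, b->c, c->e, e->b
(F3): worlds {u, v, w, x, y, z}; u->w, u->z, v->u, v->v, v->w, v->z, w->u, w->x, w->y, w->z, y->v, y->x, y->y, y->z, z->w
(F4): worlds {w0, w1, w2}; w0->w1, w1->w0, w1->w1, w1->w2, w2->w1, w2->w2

(F4)

This is the axiom for a generalized confluence (Geach) condition; its first-order frame correspondent is ∀x ∀z (xR²z → ∃w (xR²w ∧ zR²w)).
(F1): fails — uR²w but no t with uR²t and wR²t.
(F2): fails — aR²c but no w with aR²w and cR²w.
(F3): fails — uR²x but no t with uR²t and xR²t.
(F4): satisfies the condition.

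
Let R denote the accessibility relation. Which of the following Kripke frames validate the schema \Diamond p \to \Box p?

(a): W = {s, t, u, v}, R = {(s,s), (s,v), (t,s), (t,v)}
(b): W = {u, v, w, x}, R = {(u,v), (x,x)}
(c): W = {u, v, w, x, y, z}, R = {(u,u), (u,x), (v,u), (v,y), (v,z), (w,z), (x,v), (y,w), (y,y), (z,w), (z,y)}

The schema corresponds to partial functionality: \forall x \forall y \forall z (Rxy \wedge Rxz \to y = z).
(a): fails — s sees both s and v.
(b): holds.
(c): fails — u sees both u and x.

(b)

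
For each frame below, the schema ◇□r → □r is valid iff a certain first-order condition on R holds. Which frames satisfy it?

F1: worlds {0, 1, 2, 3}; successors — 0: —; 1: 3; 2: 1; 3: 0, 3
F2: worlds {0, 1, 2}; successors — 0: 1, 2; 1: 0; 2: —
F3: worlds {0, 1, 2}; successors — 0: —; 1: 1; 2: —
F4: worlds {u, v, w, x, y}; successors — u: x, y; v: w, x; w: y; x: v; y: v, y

This is the axiom for the Euclidean property; its first-order frame correspondent is ∀x ∀y ∀z (Rxy ∧ Rxz → Ryz).
F1: fails — R21 and R21 but not R11.
F2: fails — R01 and R01 but not R11.
F3: holds.
F4: fails — Rux and Rux but not Rxx.

F3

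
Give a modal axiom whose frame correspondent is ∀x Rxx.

□s → s

The condition is reflexivity. The T schema □s → s defines it.
Suppose □s→s is valid. At any x set V(s)={w : Rxw}. Then □s holds at x, so s holds at x, i.e. Rxx.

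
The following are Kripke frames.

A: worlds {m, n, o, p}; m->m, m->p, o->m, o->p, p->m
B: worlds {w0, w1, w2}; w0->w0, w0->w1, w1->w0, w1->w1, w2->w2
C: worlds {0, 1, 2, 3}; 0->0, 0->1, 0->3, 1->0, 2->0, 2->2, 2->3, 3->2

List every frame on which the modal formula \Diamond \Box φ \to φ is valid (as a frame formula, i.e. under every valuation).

This is the axiom for symmetry; its first-order frame correspondent is \forall x \forall y (Rxy \to Ryx).
A: fails — Rom but not Rmo.
B: condition met.
C: fails — R20 but not R02.

B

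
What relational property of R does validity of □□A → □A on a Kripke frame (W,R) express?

density

Suppose □□A→□A is valid. Take Rxy and set V(A)={w : xR²w}. Then □□A at x, so □A at x, so A at y, i.e. ∃z(Rxz∧Rzy).
Conversely, any frame satisfying ∀x ∀y (Rxy → ∃z (Rxz ∧ Rzy)) validates the schema.
So the correspondent is density.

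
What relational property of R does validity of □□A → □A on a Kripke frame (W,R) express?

Density

This is the C4 axiom.
Its frame correspondent is density — ∀x ∀y (Rxy → ∃z (Rxz ∧ Rzy)).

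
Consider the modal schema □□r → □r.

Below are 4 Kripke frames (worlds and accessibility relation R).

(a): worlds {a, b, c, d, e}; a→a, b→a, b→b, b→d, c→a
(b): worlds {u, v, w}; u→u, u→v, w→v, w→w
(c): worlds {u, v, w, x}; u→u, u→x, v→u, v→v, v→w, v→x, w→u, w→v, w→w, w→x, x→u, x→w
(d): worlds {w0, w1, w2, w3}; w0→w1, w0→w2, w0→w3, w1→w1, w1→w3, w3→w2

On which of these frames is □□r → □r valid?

Frame correspondent (Sahlqvist): ∀x ∀y (Rxy → ∃z (Rxz ∧ Rzy)) — i.e. density.
(a): holds.
(b): holds.
(c): holds.
(d): fails — Rw3w2 but no z with Rw3z and Rzw2.

(a), (b), (c)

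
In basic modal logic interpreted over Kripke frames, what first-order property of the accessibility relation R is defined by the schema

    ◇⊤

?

◇⊤ holds at w iff w has a successor, so frame-validity of ◇⊤ is exactly seriality. Equivalently via □ψ → ◇ψ:
Suppose □ψ→◇ψ is valid. At any x set V(ψ)=W. Then □ψ at x, so ◇ψ at x, so x has a successor.
Conversely, on a frame with seriality the schema holds at every world under every valuation.
Frame condition: ∀x ∃y Rxy.

Seriality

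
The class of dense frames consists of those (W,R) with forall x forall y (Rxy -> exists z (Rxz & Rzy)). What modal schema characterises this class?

□□p → □p

A defining formula is □□p → □p (the C4 axiom).
Suppose □□p→□p is valid. Take Rxy and set V(p)={w : xR²w}. Then □□p at x, so □p at x, so p at y, i.e. ∃z(Rxz∧Rzy).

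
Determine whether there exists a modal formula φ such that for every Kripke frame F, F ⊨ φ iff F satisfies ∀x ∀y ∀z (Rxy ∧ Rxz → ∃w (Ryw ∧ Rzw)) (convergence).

The condition is convergence. A defining modal formula is ◇□r → □◇r.

Yes — defined by ◇□r → □◇r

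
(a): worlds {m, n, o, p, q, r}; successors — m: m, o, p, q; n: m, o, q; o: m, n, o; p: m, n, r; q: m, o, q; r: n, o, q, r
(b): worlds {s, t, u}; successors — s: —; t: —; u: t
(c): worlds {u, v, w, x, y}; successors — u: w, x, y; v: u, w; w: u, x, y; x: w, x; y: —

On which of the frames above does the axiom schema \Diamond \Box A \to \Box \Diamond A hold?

The schema corresponds to convergence: \forall x \forall y \forall z (Rxy \wedge Rxz \to \exists w (Ryw \wedge Rzw)).
(a): holds.
(b): fails — Rut and Rut but t and t have no common successor.
(c): fails — Ruw and Ruy but w and y have no common successor.

(a)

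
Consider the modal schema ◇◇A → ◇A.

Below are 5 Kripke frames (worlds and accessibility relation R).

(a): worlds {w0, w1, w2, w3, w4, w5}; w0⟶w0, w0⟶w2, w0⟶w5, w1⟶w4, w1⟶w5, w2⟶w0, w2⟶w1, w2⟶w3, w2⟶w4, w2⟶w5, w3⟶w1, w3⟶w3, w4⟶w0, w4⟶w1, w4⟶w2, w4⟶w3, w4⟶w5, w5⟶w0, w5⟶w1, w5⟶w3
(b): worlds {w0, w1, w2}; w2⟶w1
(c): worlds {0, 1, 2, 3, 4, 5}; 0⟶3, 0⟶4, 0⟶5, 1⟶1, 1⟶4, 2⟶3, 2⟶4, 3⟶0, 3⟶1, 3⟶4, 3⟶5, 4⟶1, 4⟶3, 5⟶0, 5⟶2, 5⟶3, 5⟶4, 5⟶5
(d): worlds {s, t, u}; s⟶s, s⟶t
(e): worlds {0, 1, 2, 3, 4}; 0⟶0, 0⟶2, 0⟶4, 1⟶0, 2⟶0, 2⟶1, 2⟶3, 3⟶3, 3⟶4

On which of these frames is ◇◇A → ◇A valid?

(b), (d)

This is the axiom for transitivity; its first-order frame correspondent is ∀x ∀y ∀z (Rxy ∧ Ryz → Rxz).
(a): fails — Rw3w1 and Rw1w4 but not Rw3w4.
(b): holds.
(c): fails — R34 and R43 but not R33.
(d): holds.
(e): fails — R10 and R02 but not R12.
Valid on: (b), (d).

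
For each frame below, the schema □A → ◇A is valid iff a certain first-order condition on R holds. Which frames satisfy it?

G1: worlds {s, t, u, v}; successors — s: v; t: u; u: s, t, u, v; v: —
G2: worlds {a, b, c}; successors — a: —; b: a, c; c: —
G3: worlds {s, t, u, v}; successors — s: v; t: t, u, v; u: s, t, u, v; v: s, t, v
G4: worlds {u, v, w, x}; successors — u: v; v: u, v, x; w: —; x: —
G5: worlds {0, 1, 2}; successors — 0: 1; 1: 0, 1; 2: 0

G3, G5

This is the axiom for seriality; its first-order frame correspondent is ∀x ∃y Rxy.
G1: fails — world v has no successor.
G2: fails — world a has no successor.
G3: ✓.
G4: fails — world w has no successor.
G5: ✓.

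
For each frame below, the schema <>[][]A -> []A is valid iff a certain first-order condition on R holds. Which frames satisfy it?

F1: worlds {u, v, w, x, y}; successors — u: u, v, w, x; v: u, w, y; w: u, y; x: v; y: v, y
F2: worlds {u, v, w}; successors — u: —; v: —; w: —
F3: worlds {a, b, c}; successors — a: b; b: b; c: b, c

F2

This is the axiom for a generalized confluence (Geach) condition; its first-order frame correspondent is forall x forall y forall z ((xRy & xRz) -> exists w (y R^2 w & z = w)).
F1: fails — uRx, uRv but no t with xR²t and v=t.
F2: condition met.
F3: fails — cRb, cRc but no w with bR²w and c=w.
Valid on: F2.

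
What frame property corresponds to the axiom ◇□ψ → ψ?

This is a form of the B axiom.
Its frame correspondent is symmetry — ∀x ∀y (Rxy → Ryx).

symmetry: ∀x ∀y (Rxy → Ryx)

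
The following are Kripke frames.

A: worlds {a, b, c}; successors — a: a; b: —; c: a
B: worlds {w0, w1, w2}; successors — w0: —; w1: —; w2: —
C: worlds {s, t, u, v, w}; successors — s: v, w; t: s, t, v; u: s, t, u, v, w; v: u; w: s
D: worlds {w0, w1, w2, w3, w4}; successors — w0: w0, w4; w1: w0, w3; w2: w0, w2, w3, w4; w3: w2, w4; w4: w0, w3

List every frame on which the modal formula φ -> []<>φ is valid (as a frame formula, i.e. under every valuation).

The schema corresponds to symmetry: forall x forall y (Rxy -> Ryx).
A: fails — Rca but not Rac.
B: condition met.
C: fails — Rtv but not Rvt.
D: fails — Rw1w0 but not Rw0w1.

B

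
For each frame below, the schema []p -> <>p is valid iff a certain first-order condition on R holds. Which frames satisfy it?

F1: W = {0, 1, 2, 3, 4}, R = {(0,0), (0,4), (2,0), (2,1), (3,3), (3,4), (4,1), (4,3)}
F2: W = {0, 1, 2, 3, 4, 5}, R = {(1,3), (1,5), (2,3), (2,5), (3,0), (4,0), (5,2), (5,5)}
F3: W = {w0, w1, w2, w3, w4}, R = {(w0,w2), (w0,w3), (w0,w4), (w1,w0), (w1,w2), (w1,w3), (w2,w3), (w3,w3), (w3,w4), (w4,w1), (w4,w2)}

The schema corresponds to seriality: forall x exists y Rxy.
F1: fails — world 1 has no successor.
F2: fails — world 0 has no successor.
F3: ✓.

F3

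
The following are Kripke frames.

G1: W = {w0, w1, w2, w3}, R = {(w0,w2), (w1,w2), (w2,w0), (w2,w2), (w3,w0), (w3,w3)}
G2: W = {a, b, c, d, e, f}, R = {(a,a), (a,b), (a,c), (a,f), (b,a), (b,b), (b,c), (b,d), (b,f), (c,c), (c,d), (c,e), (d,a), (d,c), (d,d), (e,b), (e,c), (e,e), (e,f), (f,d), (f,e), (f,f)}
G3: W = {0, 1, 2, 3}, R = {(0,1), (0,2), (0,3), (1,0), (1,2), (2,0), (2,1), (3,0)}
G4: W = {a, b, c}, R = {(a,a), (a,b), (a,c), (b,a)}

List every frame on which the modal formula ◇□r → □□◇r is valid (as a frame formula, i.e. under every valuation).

The schema corresponds to a generalized confluence (Geach) condition: ∀x ∀y ∀z ((xRy ∧ xR²z) → ∃w (yRw ∧ zRw)).
G1: fails — w3Rw0, w3R²w3 but no w with w0Rw and w3Rw.
G2: ✓.
G3: fails — 0R3, 0R²0 but no w with 3Rw and 0Rw.
G4: fails — aRa, aR²c but no w with aRw and cRw.
Valid on: G2.

G2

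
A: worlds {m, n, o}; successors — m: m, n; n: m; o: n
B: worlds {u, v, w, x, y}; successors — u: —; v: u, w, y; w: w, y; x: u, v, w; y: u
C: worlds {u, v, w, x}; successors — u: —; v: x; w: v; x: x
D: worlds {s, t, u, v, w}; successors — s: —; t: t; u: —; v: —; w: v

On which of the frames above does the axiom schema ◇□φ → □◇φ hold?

This is the axiom for convergence; its first-order frame correspondent is ∀x ∀y ∀z (Rxy ∧ Rxz → ∃w (Ryw ∧ Rzw)).
A: holds.
B: fails — Rvw and Rvu but w and u have no common successor.
C: holds.
D: fails — Rwv and Rwv but v and v have no common successor.
Valid on: A, C.

A, C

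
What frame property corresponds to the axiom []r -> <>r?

This schema is the D axiom.
It corresponds to seriality: forall x exists y Rxy.

Seriality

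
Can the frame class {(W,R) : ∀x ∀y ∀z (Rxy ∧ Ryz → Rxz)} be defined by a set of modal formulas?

Definable; □p → □□p defines it

This is a Sahlqvist condition; the 4 axiom □p → □□p defines it.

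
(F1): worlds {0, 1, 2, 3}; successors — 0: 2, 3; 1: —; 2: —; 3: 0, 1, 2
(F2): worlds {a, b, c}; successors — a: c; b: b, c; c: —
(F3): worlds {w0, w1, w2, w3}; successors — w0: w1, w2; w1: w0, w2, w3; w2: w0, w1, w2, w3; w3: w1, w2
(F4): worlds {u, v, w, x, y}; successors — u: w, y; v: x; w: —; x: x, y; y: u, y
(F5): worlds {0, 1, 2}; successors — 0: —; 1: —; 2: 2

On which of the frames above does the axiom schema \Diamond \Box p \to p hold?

(F3), (F5)

This is the axiom for a generalized confluence (Geach) condition; its first-order frame correspondent is \forall x \forall y (xRy \to \exists w (yRw \wedge x = w)).
(F1): fails — 0R2 but no w with 2Rw and 0=w.
(F2): fails — aRc but no w with cRw and a=w.
(F3): condition met.
(F4): fails — uRw but no t with wRt and u=t.
(F5): condition met.
Valid on: (F3), (F5).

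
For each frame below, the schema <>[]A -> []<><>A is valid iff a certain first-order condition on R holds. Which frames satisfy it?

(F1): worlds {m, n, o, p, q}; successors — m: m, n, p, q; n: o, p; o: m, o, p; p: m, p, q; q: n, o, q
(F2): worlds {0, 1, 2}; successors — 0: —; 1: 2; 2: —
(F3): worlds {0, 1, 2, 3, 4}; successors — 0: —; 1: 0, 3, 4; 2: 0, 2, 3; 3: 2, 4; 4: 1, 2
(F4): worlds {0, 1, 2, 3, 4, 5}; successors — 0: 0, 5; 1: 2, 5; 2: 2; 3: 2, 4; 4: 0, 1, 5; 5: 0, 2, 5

(F1)

The schema corresponds to a generalized confluence (Geach) condition: forall x forall y forall z ((xRy & xRz) -> exists w (yRw & z R^2 w)).
(F1): satisfies the condition.
(F2): fails — 1R2, 1R2 but no w with 2Rw and 2R²w.
(F3): fails — 1R0, 1R0 but no w with 0Rw and 0R²w.
(F4): fails — 3R4, 3R2 but no w with 4Rw and 2R²w.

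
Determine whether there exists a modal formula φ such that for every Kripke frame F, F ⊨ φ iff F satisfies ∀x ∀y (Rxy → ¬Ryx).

Not definable by any modal formula

If a class were modally definable it would be closed under surjective bounded morphisms (Goldblatt–Thomason).
The 3-cycle (worlds 0,1,2 with 0→1→2→0) is asymmetric. Mapping every world to a single reflexive point • is a surjective bounded morphism, and the reflexive point is not asymmetric (R•• but asymmetry requires ¬R••).
Hence asymmetry is not modally definable.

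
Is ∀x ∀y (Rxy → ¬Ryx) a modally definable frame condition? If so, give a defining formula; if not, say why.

Any modally definable frame class is closed under surjective bounded morphisms.
The 4-cycle (worlds a,b,c,d with a→b→c→d→a) is asymmetric. Mapping every world to a single reflexive point • is a surjective bounded morphism, and the reflexive point is not asymmetric (R•• but asymmetry requires ¬R••).
So the class is not modally definable.

No — not modally definable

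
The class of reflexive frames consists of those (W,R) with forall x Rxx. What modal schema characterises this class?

□ψ → ψ

The condition is reflexivity. The T schema □ψ → ψ defines it.
Suppose □ψ→ψ is valid. At any x set V(ψ)={w : Rxw}. Then □ψ holds at x, so ψ holds at x, i.e. Rxx.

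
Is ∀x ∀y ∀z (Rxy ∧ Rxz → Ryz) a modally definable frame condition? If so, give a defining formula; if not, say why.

This is a Sahlqvist condition; the 5 axiom ◇p → □◇p defines it.
Suppose ◇p→□◇p is valid. Take Rxy, Rxz and set V(p)={y}. Then ◇p at x, so □◇p at x, so ◇p at z, so some w with Rzw has p; w=y, i.e. Rzy. By symmetry of the argument, Ryz.

Yes — defined by ◇p → □◇p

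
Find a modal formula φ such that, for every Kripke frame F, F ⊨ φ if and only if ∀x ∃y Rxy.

A defining formula is □q → ◇q (the D axiom).
Suppose □q→◇q is valid. At any x set V(q)=W. Then □q at x, so ◇q at x, so x has a successor.

□q → ◇q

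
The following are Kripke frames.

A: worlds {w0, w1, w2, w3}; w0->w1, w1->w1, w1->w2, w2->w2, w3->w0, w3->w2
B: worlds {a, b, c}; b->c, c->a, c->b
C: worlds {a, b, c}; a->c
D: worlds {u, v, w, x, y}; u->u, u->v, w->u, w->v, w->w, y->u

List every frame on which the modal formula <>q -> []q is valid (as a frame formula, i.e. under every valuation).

C

This is the axiom for partial functionality; its first-order frame correspondent is forall x forall y forall z (Rxy & Rxz -> y = z).
A: fails — w1 sees both w1 and w2.
B: fails — c sees both a and b.
C: ✓.
D: fails — u sees both u and v.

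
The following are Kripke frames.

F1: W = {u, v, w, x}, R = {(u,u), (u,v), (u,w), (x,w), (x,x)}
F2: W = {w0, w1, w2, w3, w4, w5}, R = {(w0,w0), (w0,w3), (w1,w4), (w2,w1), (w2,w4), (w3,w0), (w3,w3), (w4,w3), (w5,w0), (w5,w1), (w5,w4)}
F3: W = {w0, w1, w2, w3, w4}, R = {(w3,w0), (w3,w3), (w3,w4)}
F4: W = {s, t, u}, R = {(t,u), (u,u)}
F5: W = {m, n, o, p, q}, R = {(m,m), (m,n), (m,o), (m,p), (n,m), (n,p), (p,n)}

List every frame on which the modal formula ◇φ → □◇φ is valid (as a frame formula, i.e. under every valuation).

F4

This is the axiom for the Euclidean property; its first-order frame correspondent is ∀x ∀y ∀z (Rxy ∧ Rxz → Ryz).
F1: fails — Ruv and Ruv but not Rvv.
F2: fails — Rw1w4 and Rw1w4 but not Rw4w4.
F3: fails — Rw3w0 and Rw3w0 but not Rw0w0.
F4: ✓.
F5: fails — Rmo and Rmo but not Roo.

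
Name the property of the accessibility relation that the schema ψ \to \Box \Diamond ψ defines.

Symmetry

Suppose ψ→□◇ψ is valid. Take Rxy and set V(ψ)={x}. Then ψ at x, so □◇ψ at x, so ◇ψ at y, so some z with Ryz has ψ; z=x, i.e. Ryx.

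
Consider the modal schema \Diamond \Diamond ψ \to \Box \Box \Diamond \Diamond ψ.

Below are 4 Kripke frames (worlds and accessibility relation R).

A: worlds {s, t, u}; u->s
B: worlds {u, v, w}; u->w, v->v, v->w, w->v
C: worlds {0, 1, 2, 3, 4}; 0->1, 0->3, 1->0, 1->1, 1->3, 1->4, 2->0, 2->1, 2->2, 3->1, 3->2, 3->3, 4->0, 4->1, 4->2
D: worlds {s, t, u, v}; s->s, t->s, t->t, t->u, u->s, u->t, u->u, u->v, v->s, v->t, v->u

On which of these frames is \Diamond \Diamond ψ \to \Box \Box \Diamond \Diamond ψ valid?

A, B, C

The schema corresponds to a generalized confluence (Geach) condition: \forall x \forall y \forall z ((x R^2 y \wedge x R^2 z) \to \exists w (y = w \wedge z R^2 w)).
A: satisfies the condition.
B: satisfies the condition.
C: satisfies the condition.
D: fails — tR²t, tR²s but no w with t=w and sR²w.
Valid on: A, B, C.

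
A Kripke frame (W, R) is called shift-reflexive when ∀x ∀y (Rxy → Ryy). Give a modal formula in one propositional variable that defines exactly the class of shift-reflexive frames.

□(□p → p)

A defining formula is □(□p → p) (the T□ axiom).
Suppose □(□p→p) is valid. Take Rxy and set V(p)={w : Ryw}. Then at y, □p holds; since □(□p→p) at x, □p→p at y, so p at y, i.e. Ryy.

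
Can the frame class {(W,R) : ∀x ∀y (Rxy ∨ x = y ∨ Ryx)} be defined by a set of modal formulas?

Modal frame validity is preserved under disjoint unions.
Take 2 disjoint single-world reflexive frames: each is trivially connected, but their disjoint union has 2 worlds with no edge between distinct components, so it is not connected.
So no modal formula (or set of formulas) defines exactly the connected frames.

Not modally definable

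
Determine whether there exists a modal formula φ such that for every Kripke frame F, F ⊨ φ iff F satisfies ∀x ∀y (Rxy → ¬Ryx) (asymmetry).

If a class were modally definable it would be closed under surjective bounded morphisms (Goldblatt–Thomason).
The 3-cycle (worlds w0,w1,w2 with w0→w1→w2→w0) is asymmetric. Mapping every world to a single reflexive point • is a surjective bounded morphism, and the reflexive point is not asymmetric (R•• but asymmetry requires ¬R••).
Hence asymmetry is not modally definable.

Not definable by any modal formula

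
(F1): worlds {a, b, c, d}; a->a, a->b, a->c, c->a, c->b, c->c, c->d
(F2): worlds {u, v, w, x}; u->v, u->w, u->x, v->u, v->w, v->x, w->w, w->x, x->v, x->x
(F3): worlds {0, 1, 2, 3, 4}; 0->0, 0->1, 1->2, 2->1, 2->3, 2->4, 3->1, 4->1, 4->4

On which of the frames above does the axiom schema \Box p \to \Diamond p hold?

(F2), (F3)

This is the axiom for seriality; its first-order frame correspondent is \forall x \exists y Rxy.
(F1): fails — world b has no successor.
(F2): ✓.
(F3): ✓.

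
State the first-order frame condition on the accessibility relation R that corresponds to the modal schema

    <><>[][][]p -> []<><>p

forall x forall y forall z ((x R^2 y & xRz) -> exists w (y R^3 w & z R^2 w))

This is a Sahlqvist (Geach-type) schema ◇^2□^3p → □^1◇^2p.
Minimal-valuation argument: fix x; take any y with xR^2y and any z with xR^1z. Set V(p) to the set of worlds R-reachable from y in exactly 3 steps. Then □^3p holds at y, so the antecedent holds at x; validity forces ◇^2p at z, giving a w with zR^2w and yR^3w.
First-order correspondent: forall x forall y forall z ((x R^2 y & xRz) -> exists w (y R^3 w & z R^2 w)).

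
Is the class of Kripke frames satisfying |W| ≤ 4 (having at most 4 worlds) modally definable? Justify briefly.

Any modally definable frame class is closed under disjoint unions.
Any modal formula valid on each of 5 disjoint one-world frames is valid on their disjoint union (validity is preserved under disjoint unions). Each one-world frame has |W|=1≤4, but the union has |W|=5.
So no modal formula (or set of formulas) defines exactly the |W|≤4 frames.

No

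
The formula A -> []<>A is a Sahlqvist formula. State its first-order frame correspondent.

Suppose A→□◇A is valid. Take Rxy and set V(A)={x}. Then A at x, so □◇A at x, so ◇A at y, so some z with Ryz has A; z=x, i.e. Ryx.
Conversely, on a frame with symmetry the schema holds at every world under every valuation.
So the correspondent is symmetry.

Symmetry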